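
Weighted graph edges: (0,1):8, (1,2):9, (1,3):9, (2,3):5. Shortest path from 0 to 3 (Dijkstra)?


Dijkstra from 0:
Distances: {0: 0, 1: 8, 2: 17, 3: 17}
Shortest distance to 3 = 17, path = [0, 1, 3]


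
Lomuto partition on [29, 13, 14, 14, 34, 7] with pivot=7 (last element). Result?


Elements <= 7 go left of pivot.
Result: [7, 13, 14, 14, 34, 29], pivot at index 0


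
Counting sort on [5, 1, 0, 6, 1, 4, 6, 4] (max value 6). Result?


Count array: [1, 2, 0, 0, 2, 1, 2]
Reconstruct: [0, 1, 1, 4, 4, 5, 6, 6]


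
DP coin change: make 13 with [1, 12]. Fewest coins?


dp[0]=0; dp[i]=1+min(dp[i-c] for c in coins)
...dp[8]=8, dp[9]=9, dp[10]=10, dp[11]=11, dp[12]=1, dp[13]=2
Minimum coins for 13 = 2


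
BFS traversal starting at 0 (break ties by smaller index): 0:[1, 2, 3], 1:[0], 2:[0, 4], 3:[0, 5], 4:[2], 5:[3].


BFS queue: start with [0]
Visit order: [0, 1, 2, 3, 4, 5]


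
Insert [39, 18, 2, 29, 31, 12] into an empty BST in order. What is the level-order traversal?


Root = 39; build tree by BST insertion.
Level-Order traversal: [39, 18, 2, 29, 12, 31]


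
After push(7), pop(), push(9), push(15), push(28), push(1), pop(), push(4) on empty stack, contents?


push(7) -> [7]
pop() returns 7 -> []
push(9) -> [9]
push(15) -> [9, 15]
push(28) -> [9, 15, 28]
push(1) -> [9, 15, 28, 1]
pop() returns 1 -> [9, 15, 28]
push(4) -> [9, 15, 28, 4]
Final stack (bottom to top): [9, 15, 28, 4]


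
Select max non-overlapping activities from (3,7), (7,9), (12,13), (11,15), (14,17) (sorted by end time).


Greedy: pick earliest-ending, then skip overlaps.
Selected (4 activities): [(3, 7), (7, 9), (12, 13), (14, 17)]


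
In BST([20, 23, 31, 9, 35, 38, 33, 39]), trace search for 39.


BST root = 20
Search for 39: compare at each node
Path: [20, 23, 31, 35, 38, 39]


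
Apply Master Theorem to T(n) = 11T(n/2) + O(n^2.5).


a=11, b=2, c=2.5. log_2(11)=3.459 > c=2.5. Case 1: O(n^log_b(a)) = O(n^3.459)
Complexity: O(n^3.459)


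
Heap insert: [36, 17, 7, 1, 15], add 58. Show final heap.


Append 58: [36, 17, 7, 1, 15, 58]
Bubble up: swap idx 5(58) with idx 2(7); swap idx 2(58) with idx 0(36)
Result: [58, 17, 36, 1, 15, 7]


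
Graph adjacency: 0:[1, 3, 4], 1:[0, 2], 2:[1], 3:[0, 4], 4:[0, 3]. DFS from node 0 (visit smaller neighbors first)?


DFS stack-based: start with [0]
Visit order: [0, 1, 2, 3, 4]


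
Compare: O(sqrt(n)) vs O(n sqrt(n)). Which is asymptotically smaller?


sublinear grows slower than n^1.5
O(sqrt(n)) is asymptotically smaller; O(n sqrt(n)) grows faster


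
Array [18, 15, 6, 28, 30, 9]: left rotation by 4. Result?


Left rotate by 4: [30, 9, 18, 15, 6, 28]


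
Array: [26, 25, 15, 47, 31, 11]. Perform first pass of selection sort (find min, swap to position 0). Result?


After one pass: [11, 25, 15, 47, 31, 26]


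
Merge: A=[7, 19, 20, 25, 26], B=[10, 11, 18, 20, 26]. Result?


Compare heads, take smaller each step.
Merged: [7, 10, 11, 18, 19, 20, 20, 25, 26, 26]


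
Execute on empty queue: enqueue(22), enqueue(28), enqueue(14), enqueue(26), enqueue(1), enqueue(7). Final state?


enqueue(22) -> [22]
enqueue(28) -> [22, 28]
enqueue(14) -> [22, 28, 14]
enqueue(26) -> [22, 28, 14, 26]
enqueue(1) -> [22, 28, 14, 26, 1]
enqueue(7) -> [22, 28, 14, 26, 1, 7]
Final queue (front to back): [22, 28, 14, 26, 1, 7]


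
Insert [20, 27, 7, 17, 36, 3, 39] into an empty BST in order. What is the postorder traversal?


Root = 20; build tree by BST insertion.
Postorder traversal: [3, 17, 7, 39, 36, 27, 20]


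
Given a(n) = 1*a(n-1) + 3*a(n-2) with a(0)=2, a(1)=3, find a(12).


Build bottom-up:
...a(10)=6525, a(11)=15003, a(12)=1*15003+3*6525=34578


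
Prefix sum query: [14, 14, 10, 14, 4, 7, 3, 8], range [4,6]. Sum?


Prefix sums: [0, 14, 28, 38, 52, 56, 63, 66, 74]
Sum[4..6] = prefix[7] - prefix[4] = 66 - 52 = 14


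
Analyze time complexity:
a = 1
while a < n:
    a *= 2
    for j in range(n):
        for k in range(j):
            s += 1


Per nesting level: O(log n) * O(n) * O(n) [triangular over j] = O(n^2 log n)
Complexity: O(n^2 log n)


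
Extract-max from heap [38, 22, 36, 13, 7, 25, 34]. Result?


Max = 38
Replace root with last, heapify down
Resulting heap: [36, 22, 34, 13, 7, 25]


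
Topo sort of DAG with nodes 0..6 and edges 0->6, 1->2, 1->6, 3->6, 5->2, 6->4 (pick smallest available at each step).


Kahn's algorithm, process smallest node first
Order: [0, 1, 3, 5, 2, 6, 4]


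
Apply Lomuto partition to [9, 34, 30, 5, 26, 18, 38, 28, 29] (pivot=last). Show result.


Elements <= 29 go left of pivot.
Result: [9, 5, 26, 18, 28, 29, 38, 30, 34], pivot at index 5


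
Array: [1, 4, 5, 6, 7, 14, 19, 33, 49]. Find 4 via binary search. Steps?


Search for 4:
[0,8] mid=4 arr[4]=7
[0,3] mid=1 arr[1]=4
Total: 2 comparisons


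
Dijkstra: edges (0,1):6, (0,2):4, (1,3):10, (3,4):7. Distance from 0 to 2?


Dijkstra from 0:
Distances: {0: 0, 1: 6, 2: 4, 3: 16, 4: 23}
Shortest distance to 2 = 4, path = [0, 2]


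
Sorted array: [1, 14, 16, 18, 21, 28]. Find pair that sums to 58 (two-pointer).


Two pointers: lo=0, hi=5
No pair sums to 58


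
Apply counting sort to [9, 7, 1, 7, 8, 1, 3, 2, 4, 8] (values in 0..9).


Count array: [0, 2, 1, 1, 1, 0, 0, 2, 2, 1]
Reconstruct: [1, 1, 2, 3, 4, 7, 7, 8, 8, 9]


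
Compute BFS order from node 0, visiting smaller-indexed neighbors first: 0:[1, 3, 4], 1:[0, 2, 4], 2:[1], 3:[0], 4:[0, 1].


BFS queue: start with [0]
Visit order: [0, 1, 3, 4, 2]


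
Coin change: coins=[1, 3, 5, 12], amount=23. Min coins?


dp[0]=0; dp[i]=1+min(dp[i-c] for c in coins)
...dp[18]=3, dp[19]=4, dp[20]=3, dp[21]=4, dp[22]=3, dp[23]=4
Minimum coins for 23 = 4


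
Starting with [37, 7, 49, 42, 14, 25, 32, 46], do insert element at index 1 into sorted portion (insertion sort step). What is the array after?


After one pass: [7, 37, 49, 42, 14, 25, 32, 46]


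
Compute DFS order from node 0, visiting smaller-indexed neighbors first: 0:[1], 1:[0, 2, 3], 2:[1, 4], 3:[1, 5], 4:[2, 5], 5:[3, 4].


DFS stack-based: start with [0]
Visit order: [0, 1, 2, 4, 5, 3]


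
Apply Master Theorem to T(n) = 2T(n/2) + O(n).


a=2, b=2, c=1. log_2(2)=1 = c=1. Case 2: O(n^c log n) = O(n log n)
Complexity: O(n log n)


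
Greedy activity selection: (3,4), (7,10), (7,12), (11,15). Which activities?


Greedy: pick earliest-ending, then skip overlaps.
Selected (3 activities): [(3, 4), (7, 10), (11, 15)]


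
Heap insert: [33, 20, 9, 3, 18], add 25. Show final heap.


Append 25: [33, 20, 9, 3, 18, 25]
Bubble up: swap idx 5(25) with idx 2(9)
Result: [33, 20, 25, 3, 18, 9]


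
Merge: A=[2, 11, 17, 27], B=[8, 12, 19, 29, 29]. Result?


Compare heads, take smaller each step.
Merged: [2, 8, 11, 12, 17, 19, 27, 29, 29]


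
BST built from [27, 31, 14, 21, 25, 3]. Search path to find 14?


BST root = 27
Search for 14: compare at each node
Path: [27, 14]


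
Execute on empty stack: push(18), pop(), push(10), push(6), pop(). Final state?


push(18) -> [18]
pop() returns 18 -> []
push(10) -> [10]
push(6) -> [10, 6]
pop() returns 6 -> [10]
Final stack (bottom to top): [10]


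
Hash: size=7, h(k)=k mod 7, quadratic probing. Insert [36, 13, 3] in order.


Insertions: 36->slot 1; 13->slot 6; 3->slot 3
Table: [None, 36, None, 3, None, None, 13]


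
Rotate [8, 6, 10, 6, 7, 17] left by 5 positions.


Left rotate by 5: [17, 8, 6, 10, 6, 7]


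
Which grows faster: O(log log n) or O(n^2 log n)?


double-logarithmic grows slower than n^2 log n
O(log log n) is asymptotically smaller; O(n^2 log n) grows faster


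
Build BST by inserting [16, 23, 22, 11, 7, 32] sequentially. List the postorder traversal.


Root = 16; build tree by BST insertion.
Postorder traversal: [7, 11, 22, 32, 23, 16]


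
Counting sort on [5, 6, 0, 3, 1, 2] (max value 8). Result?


Count array: [1, 1, 1, 1, 0, 1, 1, 0, 0]
Reconstruct: [0, 1, 2, 3, 5, 6]


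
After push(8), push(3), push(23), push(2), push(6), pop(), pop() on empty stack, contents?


push(8) -> [8]
push(3) -> [8, 3]
push(23) -> [8, 3, 23]
push(2) -> [8, 3, 23, 2]
push(6) -> [8, 3, 23, 2, 6]
pop() returns 6 -> [8, 3, 23, 2]
pop() returns 2 -> [8, 3, 23]
Final stack (bottom to top): [8, 3, 23]


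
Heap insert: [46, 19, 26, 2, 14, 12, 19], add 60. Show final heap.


Append 60: [46, 19, 26, 2, 14, 12, 19, 60]
Bubble up: swap idx 7(60) with idx 3(2); swap idx 3(60) with idx 1(19); swap idx 1(60) with idx 0(46)
Result: [60, 46, 26, 19, 14, 12, 19, 2]


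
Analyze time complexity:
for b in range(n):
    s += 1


Per nesting level: O(n) = O(n)
Complexity: O(n)


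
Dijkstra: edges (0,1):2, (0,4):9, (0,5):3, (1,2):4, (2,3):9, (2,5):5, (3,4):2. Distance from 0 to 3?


Dijkstra from 0:
Distances: {0: 0, 1: 2, 2: 6, 3: 11, 4: 9, 5: 3}
Shortest distance to 3 = 11, path = [0, 4, 3]


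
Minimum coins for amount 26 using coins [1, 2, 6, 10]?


dp[0]=0; dp[i]=1+min(dp[i-c] for c in coins)
...dp[21]=3, dp[22]=3, dp[23]=4, dp[24]=4, dp[25]=5, dp[26]=3
Minimum coins for 26 = 3


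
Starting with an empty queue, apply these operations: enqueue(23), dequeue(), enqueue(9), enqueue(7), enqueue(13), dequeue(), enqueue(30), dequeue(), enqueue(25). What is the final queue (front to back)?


enqueue(23) -> [23]
dequeue() returns 23 -> []
enqueue(9) -> [9]
enqueue(7) -> [9, 7]
enqueue(13) -> [9, 7, 13]
dequeue() returns 9 -> [7, 13]
enqueue(30) -> [7, 13, 30]
dequeue() returns 7 -> [13, 30]
enqueue(25) -> [13, 30, 25]
Final queue (front to back): [13, 30, 25]


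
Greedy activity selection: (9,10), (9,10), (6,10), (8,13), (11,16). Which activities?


Greedy: pick earliest-ending, then skip overlaps.
Selected (2 activities): [(9, 10), (11, 16)]


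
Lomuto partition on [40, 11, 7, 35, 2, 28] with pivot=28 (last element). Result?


Elements <= 28 go left of pivot.
Result: [11, 7, 2, 28, 40, 35], pivot at index 3


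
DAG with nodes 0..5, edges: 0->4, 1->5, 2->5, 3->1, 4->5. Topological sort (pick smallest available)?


Kahn's algorithm, process smallest node first
Order: [0, 2, 3, 1, 4, 5]


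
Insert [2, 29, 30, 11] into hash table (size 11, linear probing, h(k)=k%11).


Insertions: 2->slot 2; 29->slot 7; 30->slot 8; 11->slot 0
Table: [11, None, 2, None, None, None, None, 29, 30, None, None]


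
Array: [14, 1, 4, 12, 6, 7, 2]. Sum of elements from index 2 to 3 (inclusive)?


Prefix sums: [0, 14, 15, 19, 31, 37, 44, 46]
Sum[2..3] = prefix[4] - prefix[2] = 31 - 15 = 16


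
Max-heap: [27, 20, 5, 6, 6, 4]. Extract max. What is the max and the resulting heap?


Max = 27
Replace root with last, heapify down
Resulting heap: [20, 6, 5, 4, 6]


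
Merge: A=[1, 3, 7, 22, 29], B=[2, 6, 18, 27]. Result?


Compare heads, take smaller each step.
Merged: [1, 2, 3, 6, 7, 18, 22, 27, 29]


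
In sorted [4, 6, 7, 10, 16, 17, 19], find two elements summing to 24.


Two pointers: lo=0, hi=6
Found pair: (7, 17) summing to 24


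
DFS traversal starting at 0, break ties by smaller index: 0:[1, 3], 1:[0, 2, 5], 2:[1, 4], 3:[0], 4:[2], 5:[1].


DFS stack-based: start with [0]
Visit order: [0, 1, 2, 4, 5, 3]


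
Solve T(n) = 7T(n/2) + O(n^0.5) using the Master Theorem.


a=7, b=2, c=0.5. log_2(7)=2.807 > c=0.5. Case 1: O(n^log_b(a)) = O(n^2.807)
Complexity: O(n^2.807)


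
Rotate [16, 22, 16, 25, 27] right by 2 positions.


Right rotate by 2: [25, 27, 16, 22, 16]


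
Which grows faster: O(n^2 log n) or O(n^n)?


n^2 log n grows slower than n^n
O(n^2 log n) is asymptotically smaller; O(n^n) grows faster


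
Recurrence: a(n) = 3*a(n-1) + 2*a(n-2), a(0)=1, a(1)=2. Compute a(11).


Build bottom-up:
...a(9)=57284, a(10)=204020, a(11)=3*204020+2*57284=726628


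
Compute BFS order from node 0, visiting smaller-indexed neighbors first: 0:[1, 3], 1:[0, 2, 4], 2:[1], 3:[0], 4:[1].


BFS queue: start with [0]
Visit order: [0, 1, 3, 2, 4]


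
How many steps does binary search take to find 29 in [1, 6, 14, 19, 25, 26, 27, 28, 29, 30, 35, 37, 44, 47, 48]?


Search for 29:
[0,14] mid=7 arr[7]=28
[8,14] mid=11 arr[11]=37
[8,10] mid=9 arr[9]=30
[8,8] mid=8 arr[8]=29
Total: 4 comparisons


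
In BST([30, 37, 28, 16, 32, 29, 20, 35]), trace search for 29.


BST root = 30
Search for 29: compare at each node
Path: [30, 28, 29]


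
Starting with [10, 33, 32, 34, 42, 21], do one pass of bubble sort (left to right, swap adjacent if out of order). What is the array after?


After one pass: [10, 32, 33, 34, 21, 42]


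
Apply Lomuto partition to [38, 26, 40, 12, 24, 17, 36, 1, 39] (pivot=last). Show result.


Elements <= 39 go left of pivot.
Result: [38, 26, 12, 24, 17, 36, 1, 39, 40], pivot at index 7


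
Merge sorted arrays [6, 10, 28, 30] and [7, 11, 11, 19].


Compare heads, take smaller each step.
Merged: [6, 7, 10, 11, 11, 19, 28, 30]


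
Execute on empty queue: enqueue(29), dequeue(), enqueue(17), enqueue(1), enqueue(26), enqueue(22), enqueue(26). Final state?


enqueue(29) -> [29]
dequeue() returns 29 -> []
enqueue(17) -> [17]
enqueue(1) -> [17, 1]
enqueue(26) -> [17, 1, 26]
enqueue(22) -> [17, 1, 26, 22]
enqueue(26) -> [17, 1, 26, 22, 26]
Final queue (front to back): [17, 1, 26, 22, 26]


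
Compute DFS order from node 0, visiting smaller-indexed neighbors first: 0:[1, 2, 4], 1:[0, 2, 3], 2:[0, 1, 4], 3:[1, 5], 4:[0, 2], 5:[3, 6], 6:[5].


DFS stack-based: start with [0]
Visit order: [0, 1, 2, 4, 3, 5, 6]


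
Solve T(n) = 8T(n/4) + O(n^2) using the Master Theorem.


a=8, b=4, c=2. log_4(8)=1.5 < c=2. Case 3: O(n^c) = O(n^2)
Complexity: O(n^2)


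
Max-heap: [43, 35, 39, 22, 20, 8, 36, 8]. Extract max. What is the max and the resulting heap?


Max = 43
Replace root with last, heapify down
Resulting heap: [39, 35, 36, 22, 20, 8, 8]


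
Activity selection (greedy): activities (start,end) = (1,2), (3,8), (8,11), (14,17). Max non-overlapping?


Greedy: pick earliest-ending, then skip overlaps.
Selected (4 activities): [(1, 2), (3, 8), (8, 11), (14, 17)]


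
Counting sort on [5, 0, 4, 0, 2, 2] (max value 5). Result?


Count array: [2, 0, 2, 0, 1, 1]
Reconstruct: [0, 0, 2, 2, 4, 5]


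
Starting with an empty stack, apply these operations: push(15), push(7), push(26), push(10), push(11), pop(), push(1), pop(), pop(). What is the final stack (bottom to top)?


push(15) -> [15]
push(7) -> [15, 7]
push(26) -> [15, 7, 26]
push(10) -> [15, 7, 26, 10]
push(11) -> [15, 7, 26, 10, 11]
pop() returns 11 -> [15, 7, 26, 10]
push(1) -> [15, 7, 26, 10, 1]
pop() returns 1 -> [15, 7, 26, 10]
pop() returns 10 -> [15, 7, 26]
Final stack (bottom to top): [15, 7, 26]


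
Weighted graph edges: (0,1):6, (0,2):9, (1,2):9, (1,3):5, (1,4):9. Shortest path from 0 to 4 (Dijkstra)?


Dijkstra from 0:
Distances: {0: 0, 1: 6, 2: 9, 3: 11, 4: 15}
Shortest distance to 4 = 15, path = [0, 1, 4]


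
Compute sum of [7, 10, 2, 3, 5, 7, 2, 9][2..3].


Prefix sums: [0, 7, 17, 19, 22, 27, 34, 36, 45]
Sum[2..3] = prefix[4] - prefix[2] = 22 - 17 = 5


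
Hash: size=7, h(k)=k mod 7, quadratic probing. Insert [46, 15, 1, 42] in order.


Insertions: 46->slot 4; 15->slot 1; 1->slot 2; 42->slot 0
Table: [42, 15, 1, None, 46, None, None]


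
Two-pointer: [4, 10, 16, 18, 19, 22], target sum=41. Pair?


Two pointers: lo=0, hi=5
Found pair: (19, 22) summing to 41


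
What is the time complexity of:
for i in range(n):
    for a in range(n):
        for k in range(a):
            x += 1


Per nesting level: O(n) * O(n) * O(n) [triangular over a] = O(n^3)
Complexity: O(n^3)


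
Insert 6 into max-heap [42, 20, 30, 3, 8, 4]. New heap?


Append 6: [42, 20, 30, 3, 8, 4, 6]
Bubble up: no swaps needed
Result: [42, 20, 30, 3, 8, 4, 6]


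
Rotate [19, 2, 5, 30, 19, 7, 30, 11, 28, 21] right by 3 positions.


Right rotate by 3: [11, 28, 21, 19, 2, 5, 30, 19, 7, 30]


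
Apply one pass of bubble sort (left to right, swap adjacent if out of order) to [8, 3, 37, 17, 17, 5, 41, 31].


After one pass: [3, 8, 17, 17, 5, 37, 31, 41]


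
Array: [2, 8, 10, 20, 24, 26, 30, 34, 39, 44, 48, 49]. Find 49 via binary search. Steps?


Search for 49:
[0,11] mid=5 arr[5]=26
[6,11] mid=8 arr[8]=39
[9,11] mid=10 arr[10]=48
[11,11] mid=11 arr[11]=49
Total: 4 comparisons


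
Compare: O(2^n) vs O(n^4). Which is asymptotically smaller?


quartic grows slower than exponential
O(n^4) is asymptotically smaller; O(2^n) grows faster


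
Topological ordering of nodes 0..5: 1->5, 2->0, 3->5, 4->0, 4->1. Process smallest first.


Kahn's algorithm, process smallest node first
Order: [2, 3, 4, 0, 1, 5]


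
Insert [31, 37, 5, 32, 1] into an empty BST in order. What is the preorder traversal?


Root = 31; build tree by BST insertion.
Preorder traversal: [31, 5, 1, 37, 32]


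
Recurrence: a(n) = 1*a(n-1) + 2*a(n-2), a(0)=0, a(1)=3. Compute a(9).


Build bottom-up:
...a(7)=129, a(8)=255, a(9)=1*255+2*129=513


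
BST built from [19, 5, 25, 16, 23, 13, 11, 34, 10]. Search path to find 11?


BST root = 19
Search for 11: compare at each node
Path: [19, 5, 16, 13, 11]


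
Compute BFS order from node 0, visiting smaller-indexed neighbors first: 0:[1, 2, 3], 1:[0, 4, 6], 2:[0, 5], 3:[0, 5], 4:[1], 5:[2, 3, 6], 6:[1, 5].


BFS queue: start with [0]
Visit order: [0, 1, 2, 3, 4, 6, 5]


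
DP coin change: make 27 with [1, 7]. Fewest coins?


dp[0]=0; dp[i]=1+min(dp[i-c] for c in coins)
...dp[22]=4, dp[23]=5, dp[24]=6, dp[25]=7, dp[26]=8, dp[27]=9
Minimum coins for 27 = 9


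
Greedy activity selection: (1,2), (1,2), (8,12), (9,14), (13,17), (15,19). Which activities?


Greedy: pick earliest-ending, then skip overlaps.
Selected (3 activities): [(1, 2), (8, 12), (13, 17)]


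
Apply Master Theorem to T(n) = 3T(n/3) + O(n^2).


a=3, b=3, c=2. log_3(3)=1 < c=2. Case 3: O(n^c) = O(n^2)
Complexity: O(n^2)


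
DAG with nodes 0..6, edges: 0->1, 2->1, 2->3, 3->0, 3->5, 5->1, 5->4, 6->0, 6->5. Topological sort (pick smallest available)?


Kahn's algorithm, process smallest node first
Order: [2, 3, 6, 0, 5, 1, 4]


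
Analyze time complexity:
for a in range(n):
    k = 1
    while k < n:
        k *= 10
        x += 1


Per nesting level: O(n) * O(log n) = O(n log n)
Complexity: O(n log n)


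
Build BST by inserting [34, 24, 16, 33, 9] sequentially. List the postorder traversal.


Root = 34; build tree by BST insertion.
Postorder traversal: [9, 16, 33, 24, 34]


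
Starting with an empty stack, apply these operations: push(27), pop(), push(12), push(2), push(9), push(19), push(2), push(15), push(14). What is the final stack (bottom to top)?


push(27) -> [27]
pop() returns 27 -> []
push(12) -> [12]
push(2) -> [12, 2]
push(9) -> [12, 2, 9]
push(19) -> [12, 2, 9, 19]
push(2) -> [12, 2, 9, 19, 2]
push(15) -> [12, 2, 9, 19, 2, 15]
push(14) -> [12, 2, 9, 19, 2, 15, 14]
Final stack (bottom to top): [12, 2, 9, 19, 2, 15, 14]


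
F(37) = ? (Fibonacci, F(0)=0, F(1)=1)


F(n)=F(n-1)+F(n-2)
...F(35)=9227465, F(36)=14930352, F(37)=24157817


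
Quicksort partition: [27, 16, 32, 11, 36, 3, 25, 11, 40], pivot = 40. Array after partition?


Elements <= 40 go left of pivot.
Result: [27, 16, 32, 11, 36, 3, 25, 11, 40], pivot at index 8


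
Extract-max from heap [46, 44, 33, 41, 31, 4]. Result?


Max = 46
Replace root with last, heapify down
Resulting heap: [44, 41, 33, 4, 31]


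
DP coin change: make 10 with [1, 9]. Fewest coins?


dp[0]=0; dp[i]=1+min(dp[i-c] for c in coins)
...dp[5]=5, dp[6]=6, dp[7]=7, dp[8]=8, dp[9]=1, dp[10]=2
Minimum coins for 10 = 2


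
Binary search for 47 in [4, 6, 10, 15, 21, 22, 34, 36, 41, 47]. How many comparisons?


Search for 47:
[0,9] mid=4 arr[4]=21
[5,9] mid=7 arr[7]=36
[8,9] mid=8 arr[8]=41
[9,9] mid=9 arr[9]=47
Total: 4 comparisons


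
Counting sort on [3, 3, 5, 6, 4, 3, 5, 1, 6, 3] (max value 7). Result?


Count array: [0, 1, 0, 4, 1, 2, 2, 0]
Reconstruct: [1, 3, 3, 3, 3, 4, 5, 5, 6, 6]


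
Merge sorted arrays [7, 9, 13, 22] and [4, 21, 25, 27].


Compare heads, take smaller each step.
Merged: [4, 7, 9, 13, 21, 22, 25, 27]


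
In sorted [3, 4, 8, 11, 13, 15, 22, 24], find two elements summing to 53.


Two pointers: lo=0, hi=7
No pair sums to 53


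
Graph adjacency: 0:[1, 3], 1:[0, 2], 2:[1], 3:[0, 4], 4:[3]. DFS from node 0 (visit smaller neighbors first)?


DFS stack-based: start with [0]
Visit order: [0, 1, 2, 3, 4]


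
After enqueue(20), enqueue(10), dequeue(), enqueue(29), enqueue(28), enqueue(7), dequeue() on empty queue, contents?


enqueue(20) -> [20]
enqueue(10) -> [20, 10]
dequeue() returns 20 -> [10]
enqueue(29) -> [10, 29]
enqueue(28) -> [10, 29, 28]
enqueue(7) -> [10, 29, 28, 7]
dequeue() returns 10 -> [29, 28, 7]
Final queue (front to back): [29, 28, 7]


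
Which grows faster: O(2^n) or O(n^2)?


quadratic grows slower than exponential
O(n^2) is asymptotically smaller; O(2^n) grows faster


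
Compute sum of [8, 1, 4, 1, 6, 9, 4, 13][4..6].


Prefix sums: [0, 8, 9, 13, 14, 20, 29, 33, 46]
Sum[4..6] = prefix[7] - prefix[4] = 33 - 14 = 19


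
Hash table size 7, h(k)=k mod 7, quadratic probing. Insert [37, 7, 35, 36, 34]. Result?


Insertions: 37->slot 2; 7->slot 0; 35->slot 1; 36->slot 5; 34->slot 6
Table: [7, 35, 37, None, None, 36, 34]


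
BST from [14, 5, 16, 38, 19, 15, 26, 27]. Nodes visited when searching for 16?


BST root = 14
Search for 16: compare at each node
Path: [14, 16]


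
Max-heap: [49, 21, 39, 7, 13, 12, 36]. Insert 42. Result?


Append 42: [49, 21, 39, 7, 13, 12, 36, 42]
Bubble up: swap idx 7(42) with idx 3(7); swap idx 3(42) with idx 1(21)
Result: [49, 42, 39, 21, 13, 12, 36, 7]


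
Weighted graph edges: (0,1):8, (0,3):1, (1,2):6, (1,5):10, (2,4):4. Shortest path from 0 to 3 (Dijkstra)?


Dijkstra from 0:
Distances: {0: 0, 1: 8, 2: 14, 3: 1, 4: 18, 5: 18}
Shortest distance to 3 = 1, path = [0, 3]


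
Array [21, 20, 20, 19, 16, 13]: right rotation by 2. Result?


Right rotate by 2: [16, 13, 21, 20, 20, 19]


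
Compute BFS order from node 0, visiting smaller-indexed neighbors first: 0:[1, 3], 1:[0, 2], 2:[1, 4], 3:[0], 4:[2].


BFS queue: start with [0]
Visit order: [0, 1, 3, 2, 4]


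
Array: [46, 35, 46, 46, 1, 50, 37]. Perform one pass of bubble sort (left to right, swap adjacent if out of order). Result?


After one pass: [35, 46, 46, 1, 46, 37, 50]


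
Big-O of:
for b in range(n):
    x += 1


Per nesting level: O(n) = O(n)
Complexity: O(n)


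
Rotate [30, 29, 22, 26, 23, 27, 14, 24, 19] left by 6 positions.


Left rotate by 6: [14, 24, 19, 30, 29, 22, 26, 23, 27]


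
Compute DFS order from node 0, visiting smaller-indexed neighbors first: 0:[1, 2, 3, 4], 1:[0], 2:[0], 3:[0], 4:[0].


DFS stack-based: start with [0]
Visit order: [0, 1, 2, 3, 4]


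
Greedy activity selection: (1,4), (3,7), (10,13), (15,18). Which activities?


Greedy: pick earliest-ending, then skip overlaps.
Selected (3 activities): [(1, 4), (10, 13), (15, 18)]


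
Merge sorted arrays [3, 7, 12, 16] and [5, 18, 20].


Compare heads, take smaller each step.
Merged: [3, 5, 7, 12, 16, 18, 20]


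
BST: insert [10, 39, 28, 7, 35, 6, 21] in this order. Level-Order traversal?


Root = 10; build tree by BST insertion.
Level-Order traversal: [10, 7, 39, 6, 28, 21, 35]


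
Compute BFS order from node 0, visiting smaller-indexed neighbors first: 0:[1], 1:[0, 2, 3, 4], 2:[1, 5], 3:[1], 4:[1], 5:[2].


BFS queue: start with [0]
Visit order: [0, 1, 2, 3, 4, 5]


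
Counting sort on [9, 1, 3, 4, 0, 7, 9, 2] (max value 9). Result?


Count array: [1, 1, 1, 1, 1, 0, 0, 1, 0, 2]
Reconstruct: [0, 1, 2, 3, 4, 7, 9, 9]


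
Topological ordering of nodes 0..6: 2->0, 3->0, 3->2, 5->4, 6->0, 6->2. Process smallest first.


Kahn's algorithm, process smallest node first
Order: [1, 3, 5, 4, 6, 2, 0]


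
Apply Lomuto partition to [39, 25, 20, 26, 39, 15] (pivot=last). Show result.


Elements <= 15 go left of pivot.
Result: [15, 25, 20, 26, 39, 39], pivot at index 0


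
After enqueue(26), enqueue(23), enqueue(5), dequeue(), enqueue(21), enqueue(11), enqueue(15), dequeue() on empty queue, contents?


enqueue(26) -> [26]
enqueue(23) -> [26, 23]
enqueue(5) -> [26, 23, 5]
dequeue() returns 26 -> [23, 5]
enqueue(21) -> [23, 5, 21]
enqueue(11) -> [23, 5, 21, 11]
enqueue(15) -> [23, 5, 21, 11, 15]
dequeue() returns 23 -> [5, 21, 11, 15]
Final queue (front to back): [5, 21, 11, 15]


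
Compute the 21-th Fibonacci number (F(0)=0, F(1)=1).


F(n)=F(n-1)+F(n-2)
...F(19)=4181, F(20)=6765, F(21)=10946


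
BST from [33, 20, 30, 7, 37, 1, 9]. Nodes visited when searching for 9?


BST root = 33
Search for 9: compare at each node
Path: [33, 20, 7, 9]


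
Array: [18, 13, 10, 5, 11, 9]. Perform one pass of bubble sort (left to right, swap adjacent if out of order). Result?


After one pass: [13, 10, 5, 11, 9, 18]


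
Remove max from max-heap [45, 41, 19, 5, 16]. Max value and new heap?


Max = 45
Replace root with last, heapify down
Resulting heap: [41, 16, 19, 5]


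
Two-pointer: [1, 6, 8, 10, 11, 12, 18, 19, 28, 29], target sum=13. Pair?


Two pointers: lo=0, hi=9
Found pair: (1, 12) summing to 13


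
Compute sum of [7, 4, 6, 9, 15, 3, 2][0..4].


Prefix sums: [0, 7, 11, 17, 26, 41, 44, 46]
Sum[0..4] = prefix[5] - prefix[0] = 41 - 0 = 41


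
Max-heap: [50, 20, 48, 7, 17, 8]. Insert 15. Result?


Append 15: [50, 20, 48, 7, 17, 8, 15]
Bubble up: no swaps needed
Result: [50, 20, 48, 7, 17, 8, 15]


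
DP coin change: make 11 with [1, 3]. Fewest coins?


dp[0]=0; dp[i]=1+min(dp[i-c] for c in coins)
...dp[6]=2, dp[7]=3, dp[8]=4, dp[9]=3, dp[10]=4, dp[11]=5
Minimum coins for 11 = 5


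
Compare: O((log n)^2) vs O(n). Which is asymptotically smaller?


polylogarithmic grows slower than linear
O((log n)^2) is asymptotically smaller; O(n) grows faster


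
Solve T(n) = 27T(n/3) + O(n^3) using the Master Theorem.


a=27, b=3, c=3. log_3(27)=3 = c=3. Case 2: O(n^c log n) = O(n^3 log n)
Complexity: O(n^3 log n)


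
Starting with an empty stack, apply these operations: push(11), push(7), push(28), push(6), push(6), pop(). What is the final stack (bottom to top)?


push(11) -> [11]
push(7) -> [11, 7]
push(28) -> [11, 7, 28]
push(6) -> [11, 7, 28, 6]
push(6) -> [11, 7, 28, 6, 6]
pop() returns 6 -> [11, 7, 28, 6]
Final stack (bottom to top): [11, 7, 28, 6]


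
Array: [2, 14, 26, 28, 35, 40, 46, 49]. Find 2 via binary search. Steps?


Search for 2:
[0,7] mid=3 arr[3]=28
[0,2] mid=1 arr[1]=14
[0,0] mid=0 arr[0]=2
Total: 3 comparisons


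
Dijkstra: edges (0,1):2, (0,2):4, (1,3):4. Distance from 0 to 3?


Dijkstra from 0:
Distances: {0: 0, 1: 2, 2: 4, 3: 6}
Shortest distance to 3 = 6, path = [0, 1, 3]


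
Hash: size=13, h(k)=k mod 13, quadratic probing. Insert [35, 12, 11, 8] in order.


Insertions: 35->slot 9; 12->slot 12; 11->slot 11; 8->slot 8
Table: [None, None, None, None, None, None, None, None, 8, 35, None, 11, 12]


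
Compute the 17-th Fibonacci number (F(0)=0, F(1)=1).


F(n)=F(n-1)+F(n-2)
...F(15)=610, F(16)=987, F(17)=1597


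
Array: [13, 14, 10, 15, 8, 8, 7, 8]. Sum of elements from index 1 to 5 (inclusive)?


Prefix sums: [0, 13, 27, 37, 52, 60, 68, 75, 83]
Sum[1..5] = prefix[6] - prefix[1] = 68 - 13 = 55


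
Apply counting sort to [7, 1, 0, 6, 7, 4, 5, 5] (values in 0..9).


Count array: [1, 1, 0, 0, 1, 2, 1, 2, 0, 0]
Reconstruct: [0, 1, 4, 5, 5, 6, 7, 7]


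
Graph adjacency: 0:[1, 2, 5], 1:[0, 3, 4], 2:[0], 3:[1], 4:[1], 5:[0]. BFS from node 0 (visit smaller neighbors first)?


BFS queue: start with [0]
Visit order: [0, 1, 2, 5, 3, 4]


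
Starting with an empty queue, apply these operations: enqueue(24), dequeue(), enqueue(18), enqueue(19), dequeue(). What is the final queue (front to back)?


enqueue(24) -> [24]
dequeue() returns 24 -> []
enqueue(18) -> [18]
enqueue(19) -> [18, 19]
dequeue() returns 18 -> [19]
Final queue (front to back): [19]


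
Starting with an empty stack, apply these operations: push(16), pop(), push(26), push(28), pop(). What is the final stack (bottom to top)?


push(16) -> [16]
pop() returns 16 -> []
push(26) -> [26]
push(28) -> [26, 28]
pop() returns 28 -> [26]
Final stack (bottom to top): [26]


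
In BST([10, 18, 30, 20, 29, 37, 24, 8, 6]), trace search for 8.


BST root = 10
Search for 8: compare at each node
Path: [10, 8]


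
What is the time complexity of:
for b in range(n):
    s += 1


Per nesting level: O(n) = O(n)
Complexity: O(n)


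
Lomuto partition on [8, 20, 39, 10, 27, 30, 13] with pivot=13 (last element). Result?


Elements <= 13 go left of pivot.
Result: [8, 10, 13, 20, 27, 30, 39], pivot at index 2


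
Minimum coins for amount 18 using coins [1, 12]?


dp[0]=0; dp[i]=1+min(dp[i-c] for c in coins)
...dp[13]=2, dp[14]=3, dp[15]=4, dp[16]=5, dp[17]=6, dp[18]=7
Minimum coins for 18 = 7


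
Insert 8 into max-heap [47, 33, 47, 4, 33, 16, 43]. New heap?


Append 8: [47, 33, 47, 4, 33, 16, 43, 8]
Bubble up: swap idx 7(8) with idx 3(4)
Result: [47, 33, 47, 8, 33, 16, 43, 4]


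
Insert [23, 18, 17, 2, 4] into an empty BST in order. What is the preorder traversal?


Root = 23; build tree by BST insertion.
Preorder traversal: [23, 18, 17, 2, 4]


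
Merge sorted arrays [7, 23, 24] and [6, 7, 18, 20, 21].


Compare heads, take smaller each step.
Merged: [6, 7, 7, 18, 20, 21, 23, 24]


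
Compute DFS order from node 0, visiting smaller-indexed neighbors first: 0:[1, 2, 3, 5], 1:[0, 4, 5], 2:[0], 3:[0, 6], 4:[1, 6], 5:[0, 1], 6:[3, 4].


DFS stack-based: start with [0]
Visit order: [0, 1, 4, 6, 3, 5, 2]


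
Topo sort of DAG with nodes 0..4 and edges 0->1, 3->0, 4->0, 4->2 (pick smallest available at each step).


Kahn's algorithm, process smallest node first
Order: [3, 4, 0, 1, 2]


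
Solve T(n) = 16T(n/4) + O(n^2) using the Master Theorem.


a=16, b=4, c=2. log_4(16)=2 = c=2. Case 2: O(n^c log n) = O(n^2 log n)
Complexity: O(n^2 log n)


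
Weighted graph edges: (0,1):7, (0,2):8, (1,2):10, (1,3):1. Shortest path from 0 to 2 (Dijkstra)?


Dijkstra from 0:
Distances: {0: 0, 1: 7, 2: 8, 3: 8}
Shortest distance to 2 = 8, path = [0, 2]


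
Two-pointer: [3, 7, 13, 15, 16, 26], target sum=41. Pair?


Two pointers: lo=0, hi=5
Found pair: (15, 26) summing to 41


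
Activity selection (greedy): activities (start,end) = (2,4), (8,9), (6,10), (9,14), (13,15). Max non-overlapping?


Greedy: pick earliest-ending, then skip overlaps.
Selected (3 activities): [(2, 4), (8, 9), (9, 14)]


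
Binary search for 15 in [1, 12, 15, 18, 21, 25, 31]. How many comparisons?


Search for 15:
[0,6] mid=3 arr[3]=18
[0,2] mid=1 arr[1]=12
[2,2] mid=2 arr[2]=15
Total: 3 comparisons


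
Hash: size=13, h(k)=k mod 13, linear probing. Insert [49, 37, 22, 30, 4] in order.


Insertions: 49->slot 10; 37->slot 11; 22->slot 9; 30->slot 4; 4->slot 5
Table: [None, None, None, None, 30, 4, None, None, None, 22, 49, 37, None]


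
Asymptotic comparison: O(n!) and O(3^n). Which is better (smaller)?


exponential (base 3) grows slower than factorial
O(3^n) is asymptotically smaller; O(n!) grows faster


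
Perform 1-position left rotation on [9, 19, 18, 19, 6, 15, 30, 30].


Left rotate by 1: [19, 18, 19, 6, 15, 30, 30, 9]


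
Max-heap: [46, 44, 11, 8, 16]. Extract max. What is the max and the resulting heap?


Max = 46
Replace root with last, heapify down
Resulting heap: [44, 16, 11, 8]


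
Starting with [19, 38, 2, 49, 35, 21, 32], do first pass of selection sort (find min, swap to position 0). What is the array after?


After one pass: [2, 38, 19, 49, 35, 21, 32]


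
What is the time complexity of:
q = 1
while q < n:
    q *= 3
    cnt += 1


Per nesting level: O(log n) = O(log n)
Complexity: O(log n)


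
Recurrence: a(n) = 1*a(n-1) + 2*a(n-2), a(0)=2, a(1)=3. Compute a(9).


Build bottom-up:
...a(7)=213, a(8)=427, a(9)=1*427+2*213=853


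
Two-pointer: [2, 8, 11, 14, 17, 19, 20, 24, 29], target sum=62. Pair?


Two pointers: lo=0, hi=8
No pair sums to 62


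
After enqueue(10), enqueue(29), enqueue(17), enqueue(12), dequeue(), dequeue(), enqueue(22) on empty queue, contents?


enqueue(10) -> [10]
enqueue(29) -> [10, 29]
enqueue(17) -> [10, 29, 17]
enqueue(12) -> [10, 29, 17, 12]
dequeue() returns 10 -> [29, 17, 12]
dequeue() returns 29 -> [17, 12]
enqueue(22) -> [17, 12, 22]
Final queue (front to back): [17, 12, 22]


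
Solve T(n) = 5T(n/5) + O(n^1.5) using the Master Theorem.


a=5, b=5, c=1.5. log_5(5)=1 < c=1.5. Case 3: O(n^c) = O(n^1.500)
Complexity: O(n^1.500)


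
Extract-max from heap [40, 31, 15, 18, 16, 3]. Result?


Max = 40
Replace root with last, heapify down
Resulting heap: [31, 18, 15, 3, 16]


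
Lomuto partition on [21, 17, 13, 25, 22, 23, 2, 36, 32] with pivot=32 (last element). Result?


Elements <= 32 go left of pivot.
Result: [21, 17, 13, 25, 22, 23, 2, 32, 36], pivot at index 7


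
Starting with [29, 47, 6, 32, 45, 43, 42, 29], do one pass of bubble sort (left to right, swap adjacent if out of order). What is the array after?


After one pass: [29, 6, 32, 45, 43, 42, 29, 47]


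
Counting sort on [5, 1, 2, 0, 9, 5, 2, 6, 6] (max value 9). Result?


Count array: [1, 1, 2, 0, 0, 2, 2, 0, 0, 1]
Reconstruct: [0, 1, 2, 2, 5, 5, 6, 6, 9]


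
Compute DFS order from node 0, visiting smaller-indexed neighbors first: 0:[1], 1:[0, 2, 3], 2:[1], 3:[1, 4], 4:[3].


DFS stack-based: start with [0]
Visit order: [0, 1, 2, 3, 4]


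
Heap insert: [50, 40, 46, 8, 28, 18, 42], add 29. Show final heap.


Append 29: [50, 40, 46, 8, 28, 18, 42, 29]
Bubble up: swap idx 7(29) with idx 3(8)
Result: [50, 40, 46, 29, 28, 18, 42, 8]


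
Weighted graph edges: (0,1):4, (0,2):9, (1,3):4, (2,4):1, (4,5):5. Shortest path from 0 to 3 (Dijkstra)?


Dijkstra from 0:
Distances: {0: 0, 1: 4, 2: 9, 3: 8, 4: 10, 5: 15}
Shortest distance to 3 = 8, path = [0, 1, 3]


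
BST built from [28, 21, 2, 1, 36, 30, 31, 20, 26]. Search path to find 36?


BST root = 28
Search for 36: compare at each node
Path: [28, 36]


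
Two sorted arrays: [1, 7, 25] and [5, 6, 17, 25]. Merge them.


Compare heads, take smaller each step.
Merged: [1, 5, 6, 7, 17, 25, 25]


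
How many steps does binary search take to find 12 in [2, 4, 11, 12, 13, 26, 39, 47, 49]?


Search for 12:
[0,8] mid=4 arr[4]=13
[0,3] mid=1 arr[1]=4
[2,3] mid=2 arr[2]=11
[3,3] mid=3 arr[3]=12
Total: 4 comparisons


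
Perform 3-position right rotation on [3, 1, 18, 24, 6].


Right rotate by 3: [18, 24, 6, 3, 1]


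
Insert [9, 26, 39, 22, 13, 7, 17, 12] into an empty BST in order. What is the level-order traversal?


Root = 9; build tree by BST insertion.
Level-Order traversal: [9, 7, 26, 22, 39, 13, 12, 17]


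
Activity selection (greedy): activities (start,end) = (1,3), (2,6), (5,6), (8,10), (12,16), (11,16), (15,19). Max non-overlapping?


Greedy: pick earliest-ending, then skip overlaps.
Selected (4 activities): [(1, 3), (5, 6), (8, 10), (12, 16)]


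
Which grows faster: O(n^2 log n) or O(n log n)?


linearithmic grows slower than n^2 log n
O(n log n) is asymptotically smaller; O(n^2 log n) grows faster


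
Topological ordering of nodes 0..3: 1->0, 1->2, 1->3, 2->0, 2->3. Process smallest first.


Kahn's algorithm, process smallest node first
Order: [1, 2, 0, 3]


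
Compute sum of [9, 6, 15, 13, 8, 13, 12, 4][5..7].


Prefix sums: [0, 9, 15, 30, 43, 51, 64, 76, 80]
Sum[5..7] = prefix[8] - prefix[5] = 80 - 51 = 29


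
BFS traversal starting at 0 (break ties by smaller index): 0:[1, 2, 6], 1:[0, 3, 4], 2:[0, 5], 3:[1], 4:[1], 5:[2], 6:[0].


BFS queue: start with [0]
Visit order: [0, 1, 2, 6, 3, 4, 5]


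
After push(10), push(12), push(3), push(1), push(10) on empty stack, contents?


push(10) -> [10]
push(12) -> [10, 12]
push(3) -> [10, 12, 3]
push(1) -> [10, 12, 3, 1]
push(10) -> [10, 12, 3, 1, 10]
Final stack (bottom to top): [10, 12, 3, 1, 10]


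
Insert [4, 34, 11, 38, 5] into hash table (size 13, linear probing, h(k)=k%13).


Insertions: 4->slot 4; 34->slot 8; 11->slot 11; 38->slot 12; 5->slot 5
Table: [None, None, None, None, 4, 5, None, None, 34, None, None, 11, 38]


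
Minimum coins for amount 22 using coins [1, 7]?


dp[0]=0; dp[i]=1+min(dp[i-c] for c in coins)
...dp[17]=5, dp[18]=6, dp[19]=7, dp[20]=8, dp[21]=3, dp[22]=4
Minimum coins for 22 = 4


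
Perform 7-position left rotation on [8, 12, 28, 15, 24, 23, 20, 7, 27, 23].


Left rotate by 7: [7, 27, 23, 8, 12, 28, 15, 24, 23, 20]


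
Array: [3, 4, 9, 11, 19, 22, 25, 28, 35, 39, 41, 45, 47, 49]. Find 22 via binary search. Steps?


Search for 22:
[0,13] mid=6 arr[6]=25
[0,5] mid=2 arr[2]=9
[3,5] mid=4 arr[4]=19
[5,5] mid=5 arr[5]=22
Total: 4 comparisons


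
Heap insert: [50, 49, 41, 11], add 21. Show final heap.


Append 21: [50, 49, 41, 11, 21]
Bubble up: no swaps needed
Result: [50, 49, 41, 11, 21]


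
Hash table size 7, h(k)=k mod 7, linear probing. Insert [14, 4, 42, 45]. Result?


Insertions: 14->slot 0; 4->slot 4; 42->slot 1; 45->slot 3
Table: [14, 42, None, 45, 4, None, None]


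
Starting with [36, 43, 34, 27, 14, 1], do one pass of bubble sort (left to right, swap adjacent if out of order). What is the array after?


After one pass: [36, 34, 27, 14, 1, 43]


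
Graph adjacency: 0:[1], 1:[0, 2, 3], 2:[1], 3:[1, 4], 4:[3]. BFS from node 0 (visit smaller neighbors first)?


BFS queue: start with [0]
Visit order: [0, 1, 2, 3, 4]


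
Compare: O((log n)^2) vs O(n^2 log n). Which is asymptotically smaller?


polylogarithmic grows slower than n^2 log n
O((log n)^2) is asymptotically smaller; O(n^2 log n) grows faster


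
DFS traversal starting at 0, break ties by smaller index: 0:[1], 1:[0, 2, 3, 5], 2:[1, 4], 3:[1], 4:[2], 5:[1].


DFS stack-based: start with [0]
Visit order: [0, 1, 2, 4, 3, 5]


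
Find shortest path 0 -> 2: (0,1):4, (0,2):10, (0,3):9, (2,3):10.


Dijkstra from 0:
Distances: {0: 0, 1: 4, 2: 10, 3: 9}
Shortest distance to 2 = 10, path = [0, 2]


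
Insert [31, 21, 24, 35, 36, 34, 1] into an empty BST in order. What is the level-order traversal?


Root = 31; build tree by BST insertion.
Level-Order traversal: [31, 21, 35, 1, 24, 34, 36]


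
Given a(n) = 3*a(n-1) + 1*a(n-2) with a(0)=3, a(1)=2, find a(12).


Build bottom-up:
...a(10)=124584, a(11)=411473, a(12)=3*411473+1*124584=1359003


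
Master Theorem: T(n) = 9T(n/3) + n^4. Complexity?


a=9, b=3, c=4. log_3(9)=2 < c=4. Case 3: O(n^c) = O(n^4)
Complexity: O(n^4)


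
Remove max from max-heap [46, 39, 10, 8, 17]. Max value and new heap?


Max = 46
Replace root with last, heapify down
Resulting heap: [39, 17, 10, 8]


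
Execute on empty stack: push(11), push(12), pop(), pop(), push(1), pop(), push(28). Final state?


push(11) -> [11]
push(12) -> [11, 12]
pop() returns 12 -> [11]
pop() returns 11 -> []
push(1) -> [1]
pop() returns 1 -> []
push(28) -> [28]
Final stack (bottom to top): [28]


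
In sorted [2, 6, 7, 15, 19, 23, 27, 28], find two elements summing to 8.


Two pointers: lo=0, hi=7
Found pair: (2, 6) summing to 8


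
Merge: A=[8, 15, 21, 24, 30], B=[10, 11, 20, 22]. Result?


Compare heads, take smaller each step.
Merged: [8, 10, 11, 15, 20, 21, 22, 24, 30]


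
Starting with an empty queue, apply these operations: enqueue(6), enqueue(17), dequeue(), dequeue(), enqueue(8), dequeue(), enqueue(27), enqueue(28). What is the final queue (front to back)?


enqueue(6) -> [6]
enqueue(17) -> [6, 17]
dequeue() returns 6 -> [17]
dequeue() returns 17 -> []
enqueue(8) -> [8]
dequeue() returns 8 -> []
enqueue(27) -> [27]
enqueue(28) -> [27, 28]
Final queue (front to back): [27, 28]
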